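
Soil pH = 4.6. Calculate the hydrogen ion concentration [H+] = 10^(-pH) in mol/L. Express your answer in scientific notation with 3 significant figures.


Step 1: [H+] = 10^(-pH)
Step 2: [H+] = 10^(-4.6)
Step 3: [H+] = 2.51e-05 mol/L

2.51e-05


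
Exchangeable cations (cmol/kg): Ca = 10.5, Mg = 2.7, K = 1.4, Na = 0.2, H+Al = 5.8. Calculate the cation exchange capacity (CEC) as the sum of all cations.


Step 1: CEC = Ca + Mg + K + Na + (H+Al)
Step 2: CEC = 10.5 + 2.7 + 1.4 + 0.2 + 5.8
Step 3: CEC = 20.6 cmol/kg

20.6


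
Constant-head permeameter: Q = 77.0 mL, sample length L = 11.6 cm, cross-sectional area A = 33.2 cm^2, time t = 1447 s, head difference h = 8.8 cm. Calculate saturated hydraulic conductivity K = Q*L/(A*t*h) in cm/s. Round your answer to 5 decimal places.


Step 1: K = Q * L / (A * t * h)
Step 2: Numerator = 77.0 * 11.6 = 893.2
Step 3: Denominator = 33.2 * 1447 * 8.8 = 422755.52
Step 4: K = 893.2 / 422755.52 = 0.00211 cm/s

0.00211


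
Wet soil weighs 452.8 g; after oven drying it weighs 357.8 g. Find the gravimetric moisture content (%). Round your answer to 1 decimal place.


Step 1: Water mass = wet - dry = 452.8 - 357.8 = 95.0 g
Step 2: w = 100 * water mass / dry mass
Step 3: w = 100 * 95.0 / 357.8 = 26.6%

26.6


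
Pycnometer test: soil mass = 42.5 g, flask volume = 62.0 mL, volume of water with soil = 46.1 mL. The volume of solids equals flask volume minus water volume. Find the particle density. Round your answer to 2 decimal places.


Step 1: Volume of solids = flask volume - water volume with soil
Step 2: V_solids = 62.0 - 46.1 = 15.9 mL
Step 3: Particle density = mass / V_solids = 42.5 / 15.9 = 2.67 g/cm^3

2.67


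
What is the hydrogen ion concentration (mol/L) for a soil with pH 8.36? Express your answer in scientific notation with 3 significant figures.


Step 1: [H+] = 10^(-pH)
Step 2: [H+] = 10^(-8.36)
Step 3: [H+] = 4.37e-09 mol/L

4.37e-09


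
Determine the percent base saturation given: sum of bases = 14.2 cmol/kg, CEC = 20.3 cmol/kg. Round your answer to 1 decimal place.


Step 1: BS = 100 * (sum of bases) / CEC
Step 2: BS = 100 * 14.2 / 20.3
Step 3: BS = 70.0%

70.0


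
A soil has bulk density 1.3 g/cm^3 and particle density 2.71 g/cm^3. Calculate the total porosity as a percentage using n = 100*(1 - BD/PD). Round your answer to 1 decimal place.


Step 1: Formula: n = 100 * (1 - BD / PD)
Step 2: n = 100 * (1 - 1.3 / 2.71)
Step 3: n = 100 * (1 - 0.4797)
Step 4: n = 52.0%

52.0


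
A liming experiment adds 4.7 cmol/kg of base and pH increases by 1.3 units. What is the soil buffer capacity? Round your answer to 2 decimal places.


Step 1: BC = change in base / change in pH
Step 2: BC = 4.7 / 1.3
Step 3: BC = 3.62 cmol/(kg*pH unit)

3.62


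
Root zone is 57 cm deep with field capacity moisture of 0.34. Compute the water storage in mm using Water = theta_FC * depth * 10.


Step 1: Water (mm) = theta_FC * depth (cm) * 10
Step 2: Water = 0.34 * 57 * 10
Step 3: Water = 193.8 mm

193.8


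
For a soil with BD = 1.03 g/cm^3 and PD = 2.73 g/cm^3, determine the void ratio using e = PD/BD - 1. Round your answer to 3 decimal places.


Step 1: e = PD / BD - 1
Step 2: e = 2.73 / 1.03 - 1
Step 3: e = 2.65049 - 1
Step 4: e = 1.65

1.65


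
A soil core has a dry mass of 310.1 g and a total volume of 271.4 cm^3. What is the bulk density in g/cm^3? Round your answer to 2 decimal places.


Step 1: Identify the formula: BD = dry mass / volume
Step 2: Substitute values: BD = 310.1 / 271.4
Step 3: BD = 1.14 g/cm^3

1.14


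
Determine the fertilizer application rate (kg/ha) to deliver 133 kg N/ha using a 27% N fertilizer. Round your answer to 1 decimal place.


Step 1: Fertilizer rate = target N / (N content / 100)
Step 2: Rate = 133 / (27 / 100)
Step 3: Rate = 133 / 0.27
Step 4: Rate = 492.6 kg/ha

492.6


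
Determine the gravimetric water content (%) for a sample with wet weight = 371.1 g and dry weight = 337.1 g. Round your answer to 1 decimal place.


Step 1: Water mass = wet - dry = 371.1 - 337.1 = 34.0 g
Step 2: w = 100 * water mass / dry mass
Step 3: w = 100 * 34.0 / 337.1 = 10.1%

10.1


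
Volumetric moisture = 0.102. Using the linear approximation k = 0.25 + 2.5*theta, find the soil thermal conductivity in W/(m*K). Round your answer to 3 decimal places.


Step 1: k = 0.25 + 2.5 * theta
Step 2: k = 0.25 + 2.5 * 0.102
Step 3: k = 0.25 + 0.255
Step 4: k = 0.505 W/(m*K)

0.505


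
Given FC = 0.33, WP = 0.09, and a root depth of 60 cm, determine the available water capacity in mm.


Step 1: Available water = (FC - WP) * depth * 10
Step 2: AW = (0.33 - 0.09) * 60 * 10
Step 3: AW = 0.24 * 60 * 10
Step 4: AW = 144.0 mm

144.0


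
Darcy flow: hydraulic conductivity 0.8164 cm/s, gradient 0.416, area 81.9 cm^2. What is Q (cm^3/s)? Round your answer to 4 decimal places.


Step 1: Apply Darcy's law: Q = K * i * A
Step 2: Q = 0.8164 * 0.416 * 81.9
Step 3: Q = 27.8151 cm^3/s

27.8151


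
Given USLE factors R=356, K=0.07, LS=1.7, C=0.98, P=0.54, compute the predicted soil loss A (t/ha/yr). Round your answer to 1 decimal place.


Step 1: A = R * K * LS * C * P
Step 2: R * K = 356 * 0.07 = 24.92
Step 3: (R*K) * LS = 24.92 * 1.7 = 42.364
Step 4: * C * P = 42.364 * 0.98 * 0.54 = 22.4
Step 5: A = 22.4 t/(ha*yr)

22.4


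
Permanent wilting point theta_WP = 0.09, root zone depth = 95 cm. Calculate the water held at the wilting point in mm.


Step 1: Water (mm) = theta_WP * depth * 10
Step 2: Water = 0.09 * 95 * 10
Step 3: Water = 85.5 mm

85.5


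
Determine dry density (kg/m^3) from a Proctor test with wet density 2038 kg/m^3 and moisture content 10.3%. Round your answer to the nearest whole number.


Step 1: Dry density = wet density / (1 + w/100)
Step 2: Dry density = 2038 / (1 + 10.3/100)
Step 3: Dry density = 2038 / 1.103
Step 4: Dry density = 1848 kg/m^3

1848


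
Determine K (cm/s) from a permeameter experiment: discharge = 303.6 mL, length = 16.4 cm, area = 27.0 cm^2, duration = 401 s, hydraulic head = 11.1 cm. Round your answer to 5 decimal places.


Step 1: K = Q * L / (A * t * h)
Step 2: Numerator = 303.6 * 16.4 = 4979.04
Step 3: Denominator = 27.0 * 401 * 11.1 = 120179.7
Step 4: K = 4979.04 / 120179.7 = 0.04143 cm/s

0.04143


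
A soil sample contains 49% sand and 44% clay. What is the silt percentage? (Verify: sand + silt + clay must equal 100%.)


Step 1: sand + silt + clay = 100%
Step 2: silt = 100 - sand - clay
Step 3: silt = 100 - 49 - 44
Step 4: silt = 7%

7


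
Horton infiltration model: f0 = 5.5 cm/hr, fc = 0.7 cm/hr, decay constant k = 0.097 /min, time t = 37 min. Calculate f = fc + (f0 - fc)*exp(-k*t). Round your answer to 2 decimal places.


Step 1: f = fc + (f0 - fc) * exp(-k * t)
Step 2: exp(-0.097 * 37) = 0.027626
Step 3: f = 0.7 + (5.5 - 0.7) * 0.027626
Step 4: f = 0.7 + 4.8 * 0.027626
Step 5: f = 0.83 cm/hr

0.83


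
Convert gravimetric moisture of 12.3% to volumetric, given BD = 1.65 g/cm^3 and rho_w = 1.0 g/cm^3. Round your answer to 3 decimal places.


Step 1: theta = (w / 100) * BD / rho_w
Step 2: theta = (12.3 / 100) * 1.65 / 1.0
Step 3: theta = 0.123 * 1.65
Step 4: theta = 0.203

0.203


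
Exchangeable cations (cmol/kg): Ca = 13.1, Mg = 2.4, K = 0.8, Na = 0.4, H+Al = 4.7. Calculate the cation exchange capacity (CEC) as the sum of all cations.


Step 1: CEC = Ca + Mg + K + Na + (H+Al)
Step 2: CEC = 13.1 + 2.4 + 0.8 + 0.4 + 4.7
Step 3: CEC = 21.4 cmol/kg

21.4


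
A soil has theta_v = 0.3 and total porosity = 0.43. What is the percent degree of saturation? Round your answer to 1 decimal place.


Step 1: S = 100 * theta_v / n
Step 2: S = 100 * 0.3 / 0.43
Step 3: S = 69.8%

69.8


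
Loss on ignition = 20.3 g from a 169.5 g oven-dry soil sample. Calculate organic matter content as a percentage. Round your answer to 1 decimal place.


Step 1: OM% = 100 * LOI / sample mass
Step 2: OM = 100 * 20.3 / 169.5
Step 3: OM = 12.0%

12.0


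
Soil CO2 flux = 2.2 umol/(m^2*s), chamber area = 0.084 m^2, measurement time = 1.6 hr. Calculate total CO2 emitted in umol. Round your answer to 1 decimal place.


Step 1: Convert time to seconds: 1.6 hr * 3600 = 5760.0 s
Step 2: Total = flux * area * time_s
Step 3: Total = 2.2 * 0.084 * 5760.0
Step 4: Total = 1064.4 umol

1064.4


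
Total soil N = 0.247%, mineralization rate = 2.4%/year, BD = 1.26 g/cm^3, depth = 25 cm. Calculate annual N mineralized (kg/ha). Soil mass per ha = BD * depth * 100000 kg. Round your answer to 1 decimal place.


Step 1: Soil mass per ha = BD * depth * 100000 = 1.26 * 25 * 100000 = 3150000 kg
Step 2: Total N pool = soil mass * N%/100 = 3150000 * 0.247/100 = 7780.5 kg/ha
Step 3: N mineralized = N pool * rate%/100 = 7780.5 * 2.4/100 = 186.7 kg/ha/yr

186.7


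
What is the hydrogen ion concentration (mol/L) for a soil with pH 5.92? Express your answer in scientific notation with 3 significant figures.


Step 1: [H+] = 10^(-pH)
Step 2: [H+] = 10^(-5.92)
Step 3: [H+] = 1.20e-06 mol/L

1.20e-06


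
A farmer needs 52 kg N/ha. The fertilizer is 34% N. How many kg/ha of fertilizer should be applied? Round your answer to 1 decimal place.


Step 1: Fertilizer rate = target N / (N content / 100)
Step 2: Rate = 52 / (34 / 100)
Step 3: Rate = 52 / 0.34
Step 4: Rate = 152.9 kg/ha

152.9


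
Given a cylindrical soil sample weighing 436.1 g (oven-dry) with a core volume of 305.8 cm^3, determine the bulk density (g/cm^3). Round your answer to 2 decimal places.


Step 1: Identify the formula: BD = dry mass / volume
Step 2: Substitute values: BD = 436.1 / 305.8
Step 3: BD = 1.43 g/cm^3

1.43


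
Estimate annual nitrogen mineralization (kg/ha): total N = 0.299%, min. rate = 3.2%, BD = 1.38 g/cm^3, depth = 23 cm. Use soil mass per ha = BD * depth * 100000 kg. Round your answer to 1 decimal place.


Step 1: Soil mass per ha = BD * depth * 100000 = 1.38 * 23 * 100000 = 3174000 kg
Step 2: Total N pool = soil mass * N%/100 = 3174000 * 0.299/100 = 9490.26 kg/ha
Step 3: N mineralized = N pool * rate%/100 = 9490.26 * 3.2/100 = 303.7 kg/ha/yr

303.7


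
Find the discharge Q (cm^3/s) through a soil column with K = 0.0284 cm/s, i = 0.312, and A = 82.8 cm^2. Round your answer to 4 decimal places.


Step 1: Apply Darcy's law: Q = K * i * A
Step 2: Q = 0.0284 * 0.312 * 82.8
Step 3: Q = 0.7337 cm^3/s

0.7337


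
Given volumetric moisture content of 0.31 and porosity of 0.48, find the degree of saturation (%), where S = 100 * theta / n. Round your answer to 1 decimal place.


Step 1: S = 100 * theta_v / n
Step 2: S = 100 * 0.31 / 0.48
Step 3: S = 64.6%

64.6


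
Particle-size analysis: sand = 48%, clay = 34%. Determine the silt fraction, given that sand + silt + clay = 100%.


Step 1: sand + silt + clay = 100%
Step 2: silt = 100 - sand - clay
Step 3: silt = 100 - 48 - 34
Step 4: silt = 18%

18


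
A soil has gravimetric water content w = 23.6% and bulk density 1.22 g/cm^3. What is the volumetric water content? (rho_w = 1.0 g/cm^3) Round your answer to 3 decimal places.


Step 1: theta = (w / 100) * BD / rho_w
Step 2: theta = (23.6 / 100) * 1.22 / 1.0
Step 3: theta = 0.236 * 1.22
Step 4: theta = 0.288

0.288


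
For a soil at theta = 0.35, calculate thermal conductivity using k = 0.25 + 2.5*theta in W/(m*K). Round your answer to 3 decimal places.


Step 1: k = 0.25 + 2.5 * theta
Step 2: k = 0.25 + 2.5 * 0.35
Step 3: k = 0.25 + 0.875
Step 4: k = 1.125 W/(m*K)

1.125


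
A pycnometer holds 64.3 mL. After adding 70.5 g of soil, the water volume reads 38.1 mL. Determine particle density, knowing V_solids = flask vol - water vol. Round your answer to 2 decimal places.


Step 1: Volume of solids = flask volume - water volume with soil
Step 2: V_solids = 64.3 - 38.1 = 26.2 mL
Step 3: Particle density = mass / V_solids = 70.5 / 26.2 = 2.69 g/cm^3

2.69


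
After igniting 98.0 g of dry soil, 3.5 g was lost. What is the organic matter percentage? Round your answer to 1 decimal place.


Step 1: OM% = 100 * LOI / sample mass
Step 2: OM = 100 * 3.5 / 98.0
Step 3: OM = 3.6%

3.6


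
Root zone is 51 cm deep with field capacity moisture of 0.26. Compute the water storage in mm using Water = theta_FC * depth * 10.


Step 1: Water (mm) = theta_FC * depth (cm) * 10
Step 2: Water = 0.26 * 51 * 10
Step 3: Water = 132.6 mm

132.6


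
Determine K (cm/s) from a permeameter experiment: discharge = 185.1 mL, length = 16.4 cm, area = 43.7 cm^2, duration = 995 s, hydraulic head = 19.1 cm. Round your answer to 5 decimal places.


Step 1: K = Q * L / (A * t * h)
Step 2: Numerator = 185.1 * 16.4 = 3035.64
Step 3: Denominator = 43.7 * 995 * 19.1 = 830496.65
Step 4: K = 3035.64 / 830496.65 = 0.00366 cm/s

0.00366


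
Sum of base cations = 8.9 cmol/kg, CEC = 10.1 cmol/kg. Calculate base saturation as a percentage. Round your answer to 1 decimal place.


Step 1: BS = 100 * (sum of bases) / CEC
Step 2: BS = 100 * 8.9 / 10.1
Step 3: BS = 88.1%

88.1


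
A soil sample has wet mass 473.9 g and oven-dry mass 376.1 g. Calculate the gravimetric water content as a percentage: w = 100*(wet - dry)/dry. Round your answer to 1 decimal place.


Step 1: Water mass = wet - dry = 473.9 - 376.1 = 97.8 g
Step 2: w = 100 * water mass / dry mass
Step 3: w = 100 * 97.8 / 376.1 = 26.0%

26.0


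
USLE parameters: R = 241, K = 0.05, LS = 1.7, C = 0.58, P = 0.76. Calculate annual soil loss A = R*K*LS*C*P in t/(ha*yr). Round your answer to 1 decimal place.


Step 1: A = R * K * LS * C * P
Step 2: R * K = 241 * 0.05 = 12.05
Step 3: (R*K) * LS = 12.05 * 1.7 = 20.485
Step 4: * C * P = 20.485 * 0.58 * 0.76 = 9.0
Step 5: A = 9.0 t/(ha*yr)

9.0


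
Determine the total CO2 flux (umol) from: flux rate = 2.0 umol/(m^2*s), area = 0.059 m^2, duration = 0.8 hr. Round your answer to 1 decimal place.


Step 1: Convert time to seconds: 0.8 hr * 3600 = 2880.0 s
Step 2: Total = flux * area * time_s
Step 3: Total = 2.0 * 0.059 * 2880.0
Step 4: Total = 339.8 umol

339.8


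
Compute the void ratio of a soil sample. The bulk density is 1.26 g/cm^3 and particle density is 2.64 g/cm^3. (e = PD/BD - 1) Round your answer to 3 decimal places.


Step 1: e = PD / BD - 1
Step 2: e = 2.64 / 1.26 - 1
Step 3: e = 2.09524 - 1
Step 4: e = 1.095

1.095


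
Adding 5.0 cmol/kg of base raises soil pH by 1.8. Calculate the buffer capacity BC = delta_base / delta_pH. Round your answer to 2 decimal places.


Step 1: BC = change in base / change in pH
Step 2: BC = 5.0 / 1.8
Step 3: BC = 2.78 cmol/(kg*pH unit)

2.78


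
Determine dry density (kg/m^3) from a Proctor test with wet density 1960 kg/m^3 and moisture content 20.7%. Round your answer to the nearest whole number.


Step 1: Dry density = wet density / (1 + w/100)
Step 2: Dry density = 1960 / (1 + 20.7/100)
Step 3: Dry density = 1960 / 1.207
Step 4: Dry density = 1624 kg/m^3

1624


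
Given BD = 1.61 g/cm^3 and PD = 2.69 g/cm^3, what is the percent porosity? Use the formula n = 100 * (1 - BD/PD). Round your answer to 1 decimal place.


Step 1: Formula: n = 100 * (1 - BD / PD)
Step 2: n = 100 * (1 - 1.61 / 2.69)
Step 3: n = 100 * (1 - 0.59851)
Step 4: n = 40.1%

40.1


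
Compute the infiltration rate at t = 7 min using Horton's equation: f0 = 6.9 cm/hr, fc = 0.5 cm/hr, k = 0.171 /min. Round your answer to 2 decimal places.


Step 1: f = fc + (f0 - fc) * exp(-k * t)
Step 2: exp(-0.171 * 7) = 0.302099
Step 3: f = 0.5 + (6.9 - 0.5) * 0.302099
Step 4: f = 0.5 + 6.4 * 0.302099
Step 5: f = 2.43 cm/hr

2.43


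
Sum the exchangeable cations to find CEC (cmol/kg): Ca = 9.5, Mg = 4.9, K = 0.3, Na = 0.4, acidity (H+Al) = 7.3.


Step 1: CEC = Ca + Mg + K + Na + (H+Al)
Step 2: CEC = 9.5 + 4.9 + 0.3 + 0.4 + 7.3
Step 3: CEC = 22.4 cmol/kg

22.4


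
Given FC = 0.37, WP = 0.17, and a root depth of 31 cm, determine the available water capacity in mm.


Step 1: Available water = (FC - WP) * depth * 10
Step 2: AW = (0.37 - 0.17) * 31 * 10
Step 3: AW = 0.2 * 31 * 10
Step 4: AW = 62.0 mm

62.0


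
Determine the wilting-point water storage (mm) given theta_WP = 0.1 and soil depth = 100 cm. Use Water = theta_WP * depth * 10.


Step 1: Water (mm) = theta_WP * depth * 10
Step 2: Water = 0.1 * 100 * 10
Step 3: Water = 100.0 mm

100.0


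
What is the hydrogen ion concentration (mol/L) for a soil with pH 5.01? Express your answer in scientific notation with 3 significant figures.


Step 1: [H+] = 10^(-pH)
Step 2: [H+] = 10^(-5.01)
Step 3: [H+] = 9.77e-06 mol/L

9.77e-06


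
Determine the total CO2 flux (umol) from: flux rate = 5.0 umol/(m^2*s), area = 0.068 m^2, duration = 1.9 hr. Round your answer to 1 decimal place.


Step 1: Convert time to seconds: 1.9 hr * 3600 = 6840.0 s
Step 2: Total = flux * area * time_s
Step 3: Total = 5.0 * 0.068 * 6840.0
Step 4: Total = 2325.6 umol

2325.6


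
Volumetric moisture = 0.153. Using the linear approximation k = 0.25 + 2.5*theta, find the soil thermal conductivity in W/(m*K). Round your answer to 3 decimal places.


Step 1: k = 0.25 + 2.5 * theta
Step 2: k = 0.25 + 2.5 * 0.153
Step 3: k = 0.25 + 0.383
Step 4: k = 0.633 W/(m*K)

0.633


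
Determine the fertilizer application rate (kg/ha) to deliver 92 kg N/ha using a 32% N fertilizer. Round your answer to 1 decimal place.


Step 1: Fertilizer rate = target N / (N content / 100)
Step 2: Rate = 92 / (32 / 100)
Step 3: Rate = 92 / 0.32
Step 4: Rate = 287.5 kg/ha

287.5


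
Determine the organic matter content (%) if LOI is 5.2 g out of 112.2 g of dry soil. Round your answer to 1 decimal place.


Step 1: OM% = 100 * LOI / sample mass
Step 2: OM = 100 * 5.2 / 112.2
Step 3: OM = 4.6%

4.6


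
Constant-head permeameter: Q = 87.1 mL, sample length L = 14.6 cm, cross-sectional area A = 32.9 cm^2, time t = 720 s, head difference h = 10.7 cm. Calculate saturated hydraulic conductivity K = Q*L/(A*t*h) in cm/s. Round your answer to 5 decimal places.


Step 1: K = Q * L / (A * t * h)
Step 2: Numerator = 87.1 * 14.6 = 1271.66
Step 3: Denominator = 32.9 * 720 * 10.7 = 253461.6
Step 4: K = 1271.66 / 253461.6 = 0.00502 cm/s

0.00502


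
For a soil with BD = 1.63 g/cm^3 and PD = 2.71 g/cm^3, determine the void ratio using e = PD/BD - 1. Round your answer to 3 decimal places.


Step 1: e = PD / BD - 1
Step 2: e = 2.71 / 1.63 - 1
Step 3: e = 1.66258 - 1
Step 4: e = 0.663

0.663


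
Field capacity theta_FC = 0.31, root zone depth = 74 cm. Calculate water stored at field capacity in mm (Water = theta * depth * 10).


Step 1: Water (mm) = theta_FC * depth (cm) * 10
Step 2: Water = 0.31 * 74 * 10
Step 3: Water = 229.4 mm

229.4


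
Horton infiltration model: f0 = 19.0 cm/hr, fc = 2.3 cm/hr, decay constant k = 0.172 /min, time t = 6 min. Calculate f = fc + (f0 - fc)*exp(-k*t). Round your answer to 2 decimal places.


Step 1: f = fc + (f0 - fc) * exp(-k * t)
Step 2: exp(-0.172 * 6) = 0.356294
Step 3: f = 2.3 + (19.0 - 2.3) * 0.356294
Step 4: f = 2.3 + 16.7 * 0.356294
Step 5: f = 8.25 cm/hr

8.25


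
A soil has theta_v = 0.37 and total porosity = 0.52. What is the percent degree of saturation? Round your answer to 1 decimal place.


Step 1: S = 100 * theta_v / n
Step 2: S = 100 * 0.37 / 0.52
Step 3: S = 71.2%

71.2


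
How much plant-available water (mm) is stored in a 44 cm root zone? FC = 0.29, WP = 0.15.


Step 1: Available water = (FC - WP) * depth * 10
Step 2: AW = (0.29 - 0.15) * 44 * 10
Step 3: AW = 0.14 * 44 * 10
Step 4: AW = 61.6 mm

61.6


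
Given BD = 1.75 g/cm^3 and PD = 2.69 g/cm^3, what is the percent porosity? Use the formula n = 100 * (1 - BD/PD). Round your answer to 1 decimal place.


Step 1: Formula: n = 100 * (1 - BD / PD)
Step 2: n = 100 * (1 - 1.75 / 2.69)
Step 3: n = 100 * (1 - 0.65056)
Step 4: n = 34.9%

34.9


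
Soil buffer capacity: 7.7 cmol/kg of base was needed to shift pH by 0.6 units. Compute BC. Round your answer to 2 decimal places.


Step 1: BC = change in base / change in pH
Step 2: BC = 7.7 / 0.6
Step 3: BC = 12.83 cmol/(kg*pH unit)

12.83


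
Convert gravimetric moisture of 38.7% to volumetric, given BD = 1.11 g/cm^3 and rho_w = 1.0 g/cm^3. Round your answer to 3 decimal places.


Step 1: theta = (w / 100) * BD / rho_w
Step 2: theta = (38.7 / 100) * 1.11 / 1.0
Step 3: theta = 0.387 * 1.11
Step 4: theta = 0.43

0.43


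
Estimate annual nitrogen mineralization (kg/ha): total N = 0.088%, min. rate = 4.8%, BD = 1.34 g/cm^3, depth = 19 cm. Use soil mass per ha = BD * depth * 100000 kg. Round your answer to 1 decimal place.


Step 1: Soil mass per ha = BD * depth * 100000 = 1.34 * 19 * 100000 = 2546000 kg
Step 2: Total N pool = soil mass * N%/100 = 2546000 * 0.088/100 = 2240.48 kg/ha
Step 3: N mineralized = N pool * rate%/100 = 2240.48 * 4.8/100 = 107.5 kg/ha/yr

107.5


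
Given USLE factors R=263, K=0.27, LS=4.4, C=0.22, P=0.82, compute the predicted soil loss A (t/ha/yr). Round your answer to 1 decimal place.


Step 1: A = R * K * LS * C * P
Step 2: R * K = 263 * 0.27 = 71.01
Step 3: (R*K) * LS = 71.01 * 4.4 = 312.444
Step 4: * C * P = 312.444 * 0.22 * 0.82 = 56.4
Step 5: A = 56.4 t/(ha*yr)

56.4


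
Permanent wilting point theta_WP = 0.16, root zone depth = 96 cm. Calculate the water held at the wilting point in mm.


Step 1: Water (mm) = theta_WP * depth * 10
Step 2: Water = 0.16 * 96 * 10
Step 3: Water = 153.6 mm

153.6


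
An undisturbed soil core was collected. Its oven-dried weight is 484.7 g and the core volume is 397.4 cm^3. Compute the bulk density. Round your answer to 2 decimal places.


Step 1: Identify the formula: BD = dry mass / volume
Step 2: Substitute values: BD = 484.7 / 397.4
Step 3: BD = 1.22 g/cm^3

1.22


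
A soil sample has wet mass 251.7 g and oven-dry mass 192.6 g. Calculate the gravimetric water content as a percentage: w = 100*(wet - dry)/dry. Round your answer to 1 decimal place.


Step 1: Water mass = wet - dry = 251.7 - 192.6 = 59.1 g
Step 2: w = 100 * water mass / dry mass
Step 3: w = 100 * 59.1 / 192.6 = 30.7%

30.7


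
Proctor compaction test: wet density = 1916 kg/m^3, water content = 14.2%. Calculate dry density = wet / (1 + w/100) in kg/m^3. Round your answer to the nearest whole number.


Step 1: Dry density = wet density / (1 + w/100)
Step 2: Dry density = 1916 / (1 + 14.2/100)
Step 3: Dry density = 1916 / 1.142
Step 4: Dry density = 1678 kg/m^3

1678


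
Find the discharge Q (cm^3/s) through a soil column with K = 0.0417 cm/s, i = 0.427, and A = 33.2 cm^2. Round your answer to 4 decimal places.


Step 1: Apply Darcy's law: Q = K * i * A
Step 2: Q = 0.0417 * 0.427 * 33.2
Step 3: Q = 0.5912 cm^3/s

0.5912


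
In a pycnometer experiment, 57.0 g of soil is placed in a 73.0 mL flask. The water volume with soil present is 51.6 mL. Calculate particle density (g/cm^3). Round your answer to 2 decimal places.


Step 1: Volume of solids = flask volume - water volume with soil
Step 2: V_solids = 73.0 - 51.6 = 21.4 mL
Step 3: Particle density = mass / V_solids = 57.0 / 21.4 = 2.66 g/cm^3

2.66


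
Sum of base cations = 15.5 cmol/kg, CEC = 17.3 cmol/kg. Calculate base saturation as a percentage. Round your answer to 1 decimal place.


Step 1: BS = 100 * (sum of bases) / CEC
Step 2: BS = 100 * 15.5 / 17.3
Step 3: BS = 89.6%

89.6


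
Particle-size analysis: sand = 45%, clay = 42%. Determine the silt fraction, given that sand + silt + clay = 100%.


Step 1: sand + silt + clay = 100%
Step 2: silt = 100 - sand - clay
Step 3: silt = 100 - 45 - 42
Step 4: silt = 13%

13


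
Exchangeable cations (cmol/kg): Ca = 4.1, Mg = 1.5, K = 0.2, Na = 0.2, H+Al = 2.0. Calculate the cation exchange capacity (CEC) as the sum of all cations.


Step 1: CEC = Ca + Mg + K + Na + (H+Al)
Step 2: CEC = 4.1 + 1.5 + 0.2 + 0.2 + 2.0
Step 3: CEC = 8.0 cmol/kg

8.0


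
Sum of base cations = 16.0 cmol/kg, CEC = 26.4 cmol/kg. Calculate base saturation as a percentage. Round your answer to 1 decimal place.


Step 1: BS = 100 * (sum of bases) / CEC
Step 2: BS = 100 * 16.0 / 26.4
Step 3: BS = 60.6%

60.6


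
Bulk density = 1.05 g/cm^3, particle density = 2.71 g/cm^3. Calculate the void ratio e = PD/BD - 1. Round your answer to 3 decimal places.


Step 1: e = PD / BD - 1
Step 2: e = 2.71 / 1.05 - 1
Step 3: e = 2.58095 - 1
Step 4: e = 1.581

1.581


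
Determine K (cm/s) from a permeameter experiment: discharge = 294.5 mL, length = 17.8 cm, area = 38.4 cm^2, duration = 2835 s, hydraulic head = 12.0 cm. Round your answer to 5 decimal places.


Step 1: K = Q * L / (A * t * h)
Step 2: Numerator = 294.5 * 17.8 = 5242.1
Step 3: Denominator = 38.4 * 2835 * 12.0 = 1306368.0
Step 4: K = 5242.1 / 1306368.0 = 0.00401 cm/s

0.00401


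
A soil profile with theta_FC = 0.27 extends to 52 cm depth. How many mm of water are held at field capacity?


Step 1: Water (mm) = theta_FC * depth (cm) * 10
Step 2: Water = 0.27 * 52 * 10
Step 3: Water = 140.4 mm

140.4


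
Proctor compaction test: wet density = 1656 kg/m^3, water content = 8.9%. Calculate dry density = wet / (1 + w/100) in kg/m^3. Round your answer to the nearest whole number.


Step 1: Dry density = wet density / (1 + w/100)
Step 2: Dry density = 1656 / (1 + 8.9/100)
Step 3: Dry density = 1656 / 1.089
Step 4: Dry density = 1521 kg/m^3

1521


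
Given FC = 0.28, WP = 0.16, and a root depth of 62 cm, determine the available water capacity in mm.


Step 1: Available water = (FC - WP) * depth * 10
Step 2: AW = (0.28 - 0.16) * 62 * 10
Step 3: AW = 0.12 * 62 * 10
Step 4: AW = 74.4 mm

74.4


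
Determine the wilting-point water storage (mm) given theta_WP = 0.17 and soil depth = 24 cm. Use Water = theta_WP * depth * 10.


Step 1: Water (mm) = theta_WP * depth * 10
Step 2: Water = 0.17 * 24 * 10
Step 3: Water = 40.8 mm

40.8


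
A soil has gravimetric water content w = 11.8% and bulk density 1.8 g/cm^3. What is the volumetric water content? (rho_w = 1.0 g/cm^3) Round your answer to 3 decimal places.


Step 1: theta = (w / 100) * BD / rho_w
Step 2: theta = (11.8 / 100) * 1.8 / 1.0
Step 3: theta = 0.118 * 1.8
Step 4: theta = 0.212

0.212


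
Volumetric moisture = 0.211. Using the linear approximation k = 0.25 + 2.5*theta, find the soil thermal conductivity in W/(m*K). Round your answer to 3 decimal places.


Step 1: k = 0.25 + 2.5 * theta
Step 2: k = 0.25 + 2.5 * 0.211
Step 3: k = 0.25 + 0.528
Step 4: k = 0.778 W/(m*K)

0.778


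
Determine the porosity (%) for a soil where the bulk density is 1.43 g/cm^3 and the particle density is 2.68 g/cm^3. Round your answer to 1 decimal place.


Step 1: Formula: n = 100 * (1 - BD / PD)
Step 2: n = 100 * (1 - 1.43 / 2.68)
Step 3: n = 100 * (1 - 0.53358)
Step 4: n = 46.6%

46.6


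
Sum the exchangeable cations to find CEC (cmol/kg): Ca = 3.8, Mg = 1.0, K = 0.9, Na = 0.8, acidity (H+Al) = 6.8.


Step 1: CEC = Ca + Mg + K + Na + (H+Al)
Step 2: CEC = 3.8 + 1.0 + 0.9 + 0.8 + 6.8
Step 3: CEC = 13.3 cmol/kg

13.3


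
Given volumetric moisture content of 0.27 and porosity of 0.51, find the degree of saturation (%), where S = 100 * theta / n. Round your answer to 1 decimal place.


Step 1: S = 100 * theta_v / n
Step 2: S = 100 * 0.27 / 0.51
Step 3: S = 52.9%

52.9


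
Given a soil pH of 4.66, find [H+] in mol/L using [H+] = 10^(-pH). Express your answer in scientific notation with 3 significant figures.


Step 1: [H+] = 10^(-pH)
Step 2: [H+] = 10^(-4.66)
Step 3: [H+] = 2.19e-05 mol/L

2.19e-05


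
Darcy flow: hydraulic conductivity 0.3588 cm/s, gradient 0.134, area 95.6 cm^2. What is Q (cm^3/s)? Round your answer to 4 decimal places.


Step 1: Apply Darcy's law: Q = K * i * A
Step 2: Q = 0.3588 * 0.134 * 95.6
Step 3: Q = 4.5964 cm^3/s

4.5964


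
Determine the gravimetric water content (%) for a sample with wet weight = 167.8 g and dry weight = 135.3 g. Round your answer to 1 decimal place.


Step 1: Water mass = wet - dry = 167.8 - 135.3 = 32.5 g
Step 2: w = 100 * water mass / dry mass
Step 3: w = 100 * 32.5 / 135.3 = 24.0%

24.0


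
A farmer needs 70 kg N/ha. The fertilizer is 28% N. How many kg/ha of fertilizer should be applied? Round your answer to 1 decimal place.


Step 1: Fertilizer rate = target N / (N content / 100)
Step 2: Rate = 70 / (28 / 100)
Step 3: Rate = 70 / 0.28
Step 4: Rate = 250.0 kg/ha

250.0


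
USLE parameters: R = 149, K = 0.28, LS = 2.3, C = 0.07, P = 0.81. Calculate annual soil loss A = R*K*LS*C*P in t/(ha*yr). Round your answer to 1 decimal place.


Step 1: A = R * K * LS * C * P
Step 2: R * K = 149 * 0.28 = 41.72
Step 3: (R*K) * LS = 41.72 * 2.3 = 95.956
Step 4: * C * P = 95.956 * 0.07 * 0.81 = 5.4
Step 5: A = 5.4 t/(ha*yr)

5.4


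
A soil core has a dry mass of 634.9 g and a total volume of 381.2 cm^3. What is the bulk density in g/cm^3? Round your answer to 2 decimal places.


Step 1: Identify the formula: BD = dry mass / volume
Step 2: Substitute values: BD = 634.9 / 381.2
Step 3: BD = 1.67 g/cm^3

1.67


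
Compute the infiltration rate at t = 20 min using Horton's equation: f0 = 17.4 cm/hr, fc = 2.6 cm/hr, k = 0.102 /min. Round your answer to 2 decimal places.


Step 1: f = fc + (f0 - fc) * exp(-k * t)
Step 2: exp(-0.102 * 20) = 0.130029
Step 3: f = 2.6 + (17.4 - 2.6) * 0.130029
Step 4: f = 2.6 + 14.8 * 0.130029
Step 5: f = 4.52 cm/hr

4.52


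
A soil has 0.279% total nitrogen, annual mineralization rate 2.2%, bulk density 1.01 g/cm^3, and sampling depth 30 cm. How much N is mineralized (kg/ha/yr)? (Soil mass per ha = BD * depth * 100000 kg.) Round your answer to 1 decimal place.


Step 1: Soil mass per ha = BD * depth * 100000 = 1.01 * 30 * 100000 = 3030000 kg
Step 2: Total N pool = soil mass * N%/100 = 3030000 * 0.279/100 = 8453.7 kg/ha
Step 3: N mineralized = N pool * rate%/100 = 8453.7 * 2.2/100 = 186.0 kg/ha/yr

186.0


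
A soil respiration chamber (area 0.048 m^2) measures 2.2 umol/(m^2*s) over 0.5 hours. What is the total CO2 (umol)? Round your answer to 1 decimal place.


Step 1: Convert time to seconds: 0.5 hr * 3600 = 1800.0 s
Step 2: Total = flux * area * time_s
Step 3: Total = 2.2 * 0.048 * 1800.0
Step 4: Total = 190.1 umol

190.1


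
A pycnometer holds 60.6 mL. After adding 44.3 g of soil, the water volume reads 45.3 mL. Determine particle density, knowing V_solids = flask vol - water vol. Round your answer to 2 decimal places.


Step 1: Volume of solids = flask volume - water volume with soil
Step 2: V_solids = 60.6 - 45.3 = 15.3 mL
Step 3: Particle density = mass / V_solids = 44.3 / 15.3 = 2.9 g/cm^3

2.9


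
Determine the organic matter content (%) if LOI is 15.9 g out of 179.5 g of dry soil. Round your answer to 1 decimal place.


Step 1: OM% = 100 * LOI / sample mass
Step 2: OM = 100 * 15.9 / 179.5
Step 3: OM = 8.9%

8.9


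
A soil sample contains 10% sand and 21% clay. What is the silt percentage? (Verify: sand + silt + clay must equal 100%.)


Step 1: sand + silt + clay = 100%
Step 2: silt = 100 - sand - clay
Step 3: silt = 100 - 10 - 21
Step 4: silt = 69%

69


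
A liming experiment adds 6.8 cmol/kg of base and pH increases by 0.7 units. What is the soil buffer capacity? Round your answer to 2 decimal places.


Step 1: BC = change in base / change in pH
Step 2: BC = 6.8 / 0.7
Step 3: BC = 9.71 cmol/(kg*pH unit)

9.71


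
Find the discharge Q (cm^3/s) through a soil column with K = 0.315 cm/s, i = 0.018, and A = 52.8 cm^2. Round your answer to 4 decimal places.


Step 1: Apply Darcy's law: Q = K * i * A
Step 2: Q = 0.315 * 0.018 * 52.8
Step 3: Q = 0.2994 cm^3/s

0.2994


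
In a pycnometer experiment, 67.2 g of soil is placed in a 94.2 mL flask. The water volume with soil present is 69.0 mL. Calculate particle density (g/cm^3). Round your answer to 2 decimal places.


Step 1: Volume of solids = flask volume - water volume with soil
Step 2: V_solids = 94.2 - 69.0 = 25.2 mL
Step 3: Particle density = mass / V_solids = 67.2 / 25.2 = 2.67 g/cm^3

2.67


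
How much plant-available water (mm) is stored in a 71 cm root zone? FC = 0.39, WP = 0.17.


Step 1: Available water = (FC - WP) * depth * 10
Step 2: AW = (0.39 - 0.17) * 71 * 10
Step 3: AW = 0.22 * 71 * 10
Step 4: AW = 156.2 mm

156.2


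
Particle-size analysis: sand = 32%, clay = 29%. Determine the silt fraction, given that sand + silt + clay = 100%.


Step 1: sand + silt + clay = 100%
Step 2: silt = 100 - sand - clay
Step 3: silt = 100 - 32 - 29
Step 4: silt = 39%

39


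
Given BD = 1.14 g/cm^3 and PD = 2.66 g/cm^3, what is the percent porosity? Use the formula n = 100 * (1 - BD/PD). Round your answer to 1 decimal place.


Step 1: Formula: n = 100 * (1 - BD / PD)
Step 2: n = 100 * (1 - 1.14 / 2.66)
Step 3: n = 100 * (1 - 0.42857)
Step 4: n = 57.1%

57.1


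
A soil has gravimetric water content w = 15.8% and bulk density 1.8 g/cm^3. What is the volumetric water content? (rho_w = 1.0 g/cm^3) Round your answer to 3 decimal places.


Step 1: theta = (w / 100) * BD / rho_w
Step 2: theta = (15.8 / 100) * 1.8 / 1.0
Step 3: theta = 0.158 * 1.8
Step 4: theta = 0.284

0.284


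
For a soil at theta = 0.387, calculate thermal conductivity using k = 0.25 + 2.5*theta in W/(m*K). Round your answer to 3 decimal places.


Step 1: k = 0.25 + 2.5 * theta
Step 2: k = 0.25 + 2.5 * 0.387
Step 3: k = 0.25 + 0.968
Step 4: k = 1.218 W/(m*K)

1.218


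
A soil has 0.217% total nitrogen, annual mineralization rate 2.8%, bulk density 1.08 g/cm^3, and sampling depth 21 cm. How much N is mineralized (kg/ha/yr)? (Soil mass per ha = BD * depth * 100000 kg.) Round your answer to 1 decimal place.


Step 1: Soil mass per ha = BD * depth * 100000 = 1.08 * 21 * 100000 = 2268000 kg
Step 2: Total N pool = soil mass * N%/100 = 2268000 * 0.217/100 = 4921.56 kg/ha
Step 3: N mineralized = N pool * rate%/100 = 4921.56 * 2.8/100 = 137.8 kg/ha/yr

137.8


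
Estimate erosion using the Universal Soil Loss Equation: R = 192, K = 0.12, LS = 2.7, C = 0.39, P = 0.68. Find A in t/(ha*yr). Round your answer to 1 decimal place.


Step 1: A = R * K * LS * C * P
Step 2: R * K = 192 * 0.12 = 23.04
Step 3: (R*K) * LS = 23.04 * 2.7 = 62.208
Step 4: * C * P = 62.208 * 0.39 * 0.68 = 16.5
Step 5: A = 16.5 t/(ha*yr)

16.5


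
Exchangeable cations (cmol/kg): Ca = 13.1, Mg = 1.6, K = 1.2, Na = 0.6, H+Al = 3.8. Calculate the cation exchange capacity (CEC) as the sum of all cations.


Step 1: CEC = Ca + Mg + K + Na + (H+Al)
Step 2: CEC = 13.1 + 1.6 + 1.2 + 0.6 + 3.8
Step 3: CEC = 20.3 cmol/kg

20.3


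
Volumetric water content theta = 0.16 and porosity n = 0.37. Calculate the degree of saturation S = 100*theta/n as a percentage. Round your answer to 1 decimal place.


Step 1: S = 100 * theta_v / n
Step 2: S = 100 * 0.16 / 0.37
Step 3: S = 43.2%

43.2


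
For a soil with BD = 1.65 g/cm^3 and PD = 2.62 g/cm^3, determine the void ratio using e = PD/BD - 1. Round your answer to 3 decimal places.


Step 1: e = PD / BD - 1
Step 2: e = 2.62 / 1.65 - 1
Step 3: e = 1.58788 - 1
Step 4: e = 0.588

0.588


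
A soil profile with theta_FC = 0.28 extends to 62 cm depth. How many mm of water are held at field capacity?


Step 1: Water (mm) = theta_FC * depth (cm) * 10
Step 2: Water = 0.28 * 62 * 10
Step 3: Water = 173.6 mm

173.6


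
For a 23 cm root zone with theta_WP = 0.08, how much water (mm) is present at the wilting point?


Step 1: Water (mm) = theta_WP * depth * 10
Step 2: Water = 0.08 * 23 * 10
Step 3: Water = 18.4 mm

18.4


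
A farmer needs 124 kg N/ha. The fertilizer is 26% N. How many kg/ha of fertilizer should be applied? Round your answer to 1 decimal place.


Step 1: Fertilizer rate = target N / (N content / 100)
Step 2: Rate = 124 / (26 / 100)
Step 3: Rate = 124 / 0.26
Step 4: Rate = 476.9 kg/ha

476.9


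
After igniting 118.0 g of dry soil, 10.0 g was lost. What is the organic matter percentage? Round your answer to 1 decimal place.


Step 1: OM% = 100 * LOI / sample mass
Step 2: OM = 100 * 10.0 / 118.0
Step 3: OM = 8.5%

8.5


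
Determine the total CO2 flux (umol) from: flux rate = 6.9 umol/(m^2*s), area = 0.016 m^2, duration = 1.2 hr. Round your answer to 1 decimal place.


Step 1: Convert time to seconds: 1.2 hr * 3600 = 4320.0 s
Step 2: Total = flux * area * time_s
Step 3: Total = 6.9 * 0.016 * 4320.0
Step 4: Total = 476.9 umol

476.9


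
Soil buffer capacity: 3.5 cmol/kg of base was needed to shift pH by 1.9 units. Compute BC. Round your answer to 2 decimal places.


Step 1: BC = change in base / change in pH
Step 2: BC = 3.5 / 1.9
Step 3: BC = 1.84 cmol/(kg*pH unit)

1.84


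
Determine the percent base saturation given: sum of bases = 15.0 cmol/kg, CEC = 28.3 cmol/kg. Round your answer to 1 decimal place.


Step 1: BS = 100 * (sum of bases) / CEC
Step 2: BS = 100 * 15.0 / 28.3
Step 3: BS = 53.0%

53.0


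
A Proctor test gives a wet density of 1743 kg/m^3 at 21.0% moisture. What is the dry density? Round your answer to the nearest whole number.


Step 1: Dry density = wet density / (1 + w/100)
Step 2: Dry density = 1743 / (1 + 21.0/100)
Step 3: Dry density = 1743 / 1.21
Step 4: Dry density = 1440 kg/m^3

1440


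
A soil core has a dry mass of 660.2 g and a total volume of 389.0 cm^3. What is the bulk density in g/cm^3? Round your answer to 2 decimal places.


Step 1: Identify the formula: BD = dry mass / volume
Step 2: Substitute values: BD = 660.2 / 389.0
Step 3: BD = 1.7 g/cm^3

1.7


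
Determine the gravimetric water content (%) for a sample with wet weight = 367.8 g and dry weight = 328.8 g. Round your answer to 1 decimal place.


Step 1: Water mass = wet - dry = 367.8 - 328.8 = 39.0 g
Step 2: w = 100 * water mass / dry mass
Step 3: w = 100 * 39.0 / 328.8 = 11.9%

11.9


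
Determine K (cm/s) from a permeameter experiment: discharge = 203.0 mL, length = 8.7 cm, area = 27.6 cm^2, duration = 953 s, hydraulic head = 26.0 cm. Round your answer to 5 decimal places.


Step 1: K = Q * L / (A * t * h)
Step 2: Numerator = 203.0 * 8.7 = 1766.1
Step 3: Denominator = 27.6 * 953 * 26.0 = 683872.8
Step 4: K = 1766.1 / 683872.8 = 0.00258 cm/s

0.00258


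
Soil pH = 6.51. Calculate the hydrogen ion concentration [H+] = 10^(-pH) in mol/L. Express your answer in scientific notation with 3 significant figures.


Step 1: [H+] = 10^(-pH)
Step 2: [H+] = 10^(-6.51)
Step 3: [H+] = 3.09e-07 mol/L

3.09e-07


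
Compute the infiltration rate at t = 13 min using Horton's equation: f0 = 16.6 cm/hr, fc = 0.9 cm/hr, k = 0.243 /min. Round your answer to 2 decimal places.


Step 1: f = fc + (f0 - fc) * exp(-k * t)
Step 2: exp(-0.243 * 13) = 0.042468
Step 3: f = 0.9 + (16.6 - 0.9) * 0.042468
Step 4: f = 0.9 + 15.7 * 0.042468
Step 5: f = 1.57 cm/hr

1.57


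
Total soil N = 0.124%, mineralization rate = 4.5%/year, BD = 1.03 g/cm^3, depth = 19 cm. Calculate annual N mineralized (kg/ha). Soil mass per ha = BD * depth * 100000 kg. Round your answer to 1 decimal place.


Step 1: Soil mass per ha = BD * depth * 100000 = 1.03 * 19 * 100000 = 1957000 kg
Step 2: Total N pool = soil mass * N%/100 = 1957000 * 0.124/100 = 2426.68 kg/ha
Step 3: N mineralized = N pool * rate%/100 = 2426.68 * 4.5/100 = 109.2 kg/ha/yr

109.2


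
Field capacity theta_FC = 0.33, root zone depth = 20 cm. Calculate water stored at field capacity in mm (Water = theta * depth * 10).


Step 1: Water (mm) = theta_FC * depth (cm) * 10
Step 2: Water = 0.33 * 20 * 10
Step 3: Water = 66.0 mm

66.0


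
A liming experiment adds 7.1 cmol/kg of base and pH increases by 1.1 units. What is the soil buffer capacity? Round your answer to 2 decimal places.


Step 1: BC = change in base / change in pH
Step 2: BC = 7.1 / 1.1
Step 3: BC = 6.45 cmol/(kg*pH unit)

6.45


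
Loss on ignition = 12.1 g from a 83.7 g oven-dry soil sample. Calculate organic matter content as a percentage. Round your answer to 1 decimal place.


Step 1: OM% = 100 * LOI / sample mass
Step 2: OM = 100 * 12.1 / 83.7
Step 3: OM = 14.5%

14.5


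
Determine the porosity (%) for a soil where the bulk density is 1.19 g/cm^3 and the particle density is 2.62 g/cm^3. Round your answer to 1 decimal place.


Step 1: Formula: n = 100 * (1 - BD / PD)
Step 2: n = 100 * (1 - 1.19 / 2.62)
Step 3: n = 100 * (1 - 0.4542)
Step 4: n = 54.6%

54.6
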